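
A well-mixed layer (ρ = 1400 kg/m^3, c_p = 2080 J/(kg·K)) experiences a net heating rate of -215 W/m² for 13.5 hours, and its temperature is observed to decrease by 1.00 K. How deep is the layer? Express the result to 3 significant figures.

Heat input Q = F Δt = -215 × 48600 s = -1.04×10^7 J/m².
Required areal heat capacity C = Q / ΔT = 1.04×10^7 J/(m²·K).
Depth D = C / (ρ c_p) = 1.04×10^7 / (1400 × 2080) = 3.59 m.

3.59 m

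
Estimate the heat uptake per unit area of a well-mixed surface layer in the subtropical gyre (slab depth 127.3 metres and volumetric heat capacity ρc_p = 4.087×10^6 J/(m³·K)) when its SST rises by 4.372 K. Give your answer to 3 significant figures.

Areal heat capacity C = ρc_p × D = 4.087×10^6 × 127.3 = 5.20×10^8 J m⁻² K⁻¹.
ΔQ = C ΔT = 5.20×10^8 × 4.372 = 2.27×10^9 J/m².

2.27×10^9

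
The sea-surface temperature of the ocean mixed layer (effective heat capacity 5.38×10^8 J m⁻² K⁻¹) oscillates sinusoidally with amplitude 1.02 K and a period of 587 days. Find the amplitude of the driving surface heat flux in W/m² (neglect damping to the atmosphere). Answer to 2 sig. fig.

Areal heat capacity C = 5.38×10^8 J m⁻² K⁻¹ (given).
ω = 2π / 5.07×10^7 s = 1.24×10^-7 s⁻¹.
Cω = 5.38×10^8 × 1.24×10^-7 = 66.7 W/(m²·K).
F₀ = A × Cω = 1.02 × 66.7 = 68.0 W/m².

68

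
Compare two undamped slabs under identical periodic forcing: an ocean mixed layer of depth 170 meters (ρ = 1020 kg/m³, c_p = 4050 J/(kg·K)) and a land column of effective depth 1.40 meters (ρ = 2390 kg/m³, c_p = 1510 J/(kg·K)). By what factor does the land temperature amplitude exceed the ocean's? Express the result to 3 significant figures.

C_ocean = 1020 × 4050 × 170 = 7.02×10^8 J/(m²·K).
C_land = 2390 × 1510 × 1.40 = 5.05×10^6 J/(m²·K).
Undamped amplitude ∝ 1/C, so A_land/A_ocean = C_ocean/C_land = 139.

139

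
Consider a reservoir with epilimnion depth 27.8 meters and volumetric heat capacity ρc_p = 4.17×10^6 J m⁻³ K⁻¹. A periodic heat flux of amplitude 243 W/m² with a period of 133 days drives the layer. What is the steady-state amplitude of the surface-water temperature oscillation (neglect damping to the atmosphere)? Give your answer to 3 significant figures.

3.83 K

Areal heat capacity C = ρc_p × D = 4.17×10^6 × 27.8 = 1.16×10^8 J/(m²·K).
Angular frequency ω = 2π / T = 2π / 1.15×10^7 s = 5.47×10^-7 s⁻¹.
Cω = 1.16×10^8 × 5.47×10^-7 = 63.4 W/(m²·K).
Amplitude A = F₀ / (Cω) = 243 / 63.4 = 3.83 K.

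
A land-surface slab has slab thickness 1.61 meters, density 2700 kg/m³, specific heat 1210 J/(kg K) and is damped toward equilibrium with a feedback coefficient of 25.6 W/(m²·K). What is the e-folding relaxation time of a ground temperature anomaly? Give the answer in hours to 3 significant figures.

Areal heat capacity C = ρ c_p D = 2700 × 1210 × 1.61 = 5.26×10^6 J/(m²·K).
Relaxation time τ = C / λ = 5.26×10^6 / 25.6 = 2.05×10^5 s.
In hours: 2.05×10^5 s / (3600 s/hour) = 57.1 hours.

57.1 hours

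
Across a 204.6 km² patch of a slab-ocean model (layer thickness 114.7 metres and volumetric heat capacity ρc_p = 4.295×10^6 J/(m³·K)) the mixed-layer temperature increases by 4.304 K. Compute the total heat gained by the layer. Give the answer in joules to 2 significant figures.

Areal heat capacity C = ρc_p × D = 4.295×10^6 × 114.7 = 4.93×10^8 J m⁻² K⁻¹.
Heat per unit area: q = C ΔT = 4.93×10^8 × 4.304 = 2.12×10^9 J/m².
Total heat: Q = q × A = 2.12×10^9 × (204.6 × 10⁶ m²) = 4.34×10^17 J.

4.3×10^17 J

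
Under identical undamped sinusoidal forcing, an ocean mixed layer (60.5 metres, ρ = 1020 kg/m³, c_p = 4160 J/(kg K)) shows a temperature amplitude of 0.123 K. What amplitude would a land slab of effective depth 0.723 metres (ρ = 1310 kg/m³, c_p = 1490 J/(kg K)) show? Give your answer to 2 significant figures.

C_ocean = 2.57×10^8 J/(m²·K); C_land = 1.41×10^6 J/(m²·K).
A ∝ 1/C ⇒ A_land = A_ocean × C_ocean/C_land = 0.123 × 182 = 22.4 K.

22 K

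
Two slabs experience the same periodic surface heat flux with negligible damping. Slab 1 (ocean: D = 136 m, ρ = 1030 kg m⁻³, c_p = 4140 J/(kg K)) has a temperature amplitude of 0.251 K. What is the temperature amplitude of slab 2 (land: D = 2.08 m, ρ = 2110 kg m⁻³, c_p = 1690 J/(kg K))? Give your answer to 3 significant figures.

C_ocean = 5.80×10^8 J/(m²·K); C_land = 7.42×10^6 J/(m²·K).
A ∝ 1/C ⇒ A_land = A_ocean × C_ocean/C_land = 0.251 × 78.2 = 19.6 K.

19.6 K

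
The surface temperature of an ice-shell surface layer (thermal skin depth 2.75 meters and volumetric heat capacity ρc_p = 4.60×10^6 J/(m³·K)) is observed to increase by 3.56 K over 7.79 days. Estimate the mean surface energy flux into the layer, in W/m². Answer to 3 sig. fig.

Areal heat capacity C = ρc_p × D = 4.60×10^6 × 2.75 = 1.27×10^7 J/(m^2 K).
Required heat per unit area: Q = C ΔT = 1.27×10^7 × 3.56 = 4.50×10^7 J/m².
Flux F = Q / Δt = 4.50×10^7 / 6.73×10^5 s = 66.9 W/m².

66.9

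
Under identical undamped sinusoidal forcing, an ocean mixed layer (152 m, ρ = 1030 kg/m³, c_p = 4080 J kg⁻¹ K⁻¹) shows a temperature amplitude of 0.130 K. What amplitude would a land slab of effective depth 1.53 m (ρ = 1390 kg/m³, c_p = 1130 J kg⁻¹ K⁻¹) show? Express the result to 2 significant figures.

35 K

C_ocean = 6.39×10^8 J/(m²·K); C_land = 2.40×10^6 J/(m²·K).
A ∝ 1/C ⇒ A_land = A_ocean × C_ocean/C_land = 0.130 × 266 = 34.6 K.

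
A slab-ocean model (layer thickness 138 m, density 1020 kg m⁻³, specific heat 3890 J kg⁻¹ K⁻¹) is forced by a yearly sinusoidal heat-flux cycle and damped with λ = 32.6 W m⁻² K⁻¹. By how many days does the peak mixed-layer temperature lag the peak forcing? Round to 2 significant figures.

74 days

Areal heat capacity C = ρ c_p D = 1020 × 3890 × 138 = 5.48×10^8 J/(m²·K).
ω = 2π / 3.15×10^7 s = 1.99×10^-7 s⁻¹.
Phase lag φ = arctan(Cω/λ) = arctan(109/32.6) = 1.28 rad.
Time lag = φ / ω = 1.28 / 1.99×10^-7 = 6.43×10^6 s = 74.4 days.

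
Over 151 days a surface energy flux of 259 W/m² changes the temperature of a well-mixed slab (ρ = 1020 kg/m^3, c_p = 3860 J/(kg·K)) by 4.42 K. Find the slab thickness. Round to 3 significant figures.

194 m

Heat input Q = F Δt = 259 × 1.30×10^7 s = 3.38×10^9 J/m².
Required areal heat capacity C = Q / ΔT = 7.64×10^8 J/(m²·K).
Depth D = C / (ρ c_p) = 7.64×10^8 / (1020 × 3860) = 194 m.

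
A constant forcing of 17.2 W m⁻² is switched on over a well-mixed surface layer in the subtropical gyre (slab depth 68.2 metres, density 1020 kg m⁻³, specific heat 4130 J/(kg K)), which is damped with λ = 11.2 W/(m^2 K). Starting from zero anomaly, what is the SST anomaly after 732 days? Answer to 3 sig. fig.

1.41 K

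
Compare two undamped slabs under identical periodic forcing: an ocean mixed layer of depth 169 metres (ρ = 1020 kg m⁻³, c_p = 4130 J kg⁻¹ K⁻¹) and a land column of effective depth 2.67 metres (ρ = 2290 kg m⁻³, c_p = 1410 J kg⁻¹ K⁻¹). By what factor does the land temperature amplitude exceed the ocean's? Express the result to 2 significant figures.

C_ocean = 1020 × 4130 × 169 = 7.12×10^8 J/(m²·K).
C_land = 2290 × 1410 × 2.67 = 8.62×10^6 J/(m²·K).
Undamped amplitude ∝ 1/C, so A_land/A_ocean = C_ocean/C_land = 82.6.

83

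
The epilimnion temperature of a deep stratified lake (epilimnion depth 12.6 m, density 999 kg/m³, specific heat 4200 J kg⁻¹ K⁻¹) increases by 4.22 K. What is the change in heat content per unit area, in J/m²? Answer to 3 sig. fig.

2.23×10^8

Areal heat capacity C = ρ c_p D = 999 × 4200 × 12.6 = 5.29×10^7 J m⁻² K⁻¹.
ΔQ = C ΔT = 5.29×10^7 × 4.22 = 2.23×10^8 J/m².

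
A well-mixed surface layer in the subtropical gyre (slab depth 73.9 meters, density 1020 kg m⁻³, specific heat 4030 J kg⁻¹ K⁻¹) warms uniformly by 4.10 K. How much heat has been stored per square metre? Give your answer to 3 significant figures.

Areal heat capacity C = ρ c_p D = 1020 × 4030 × 73.9 = 3.04×10^8 J/(m²·K).
ΔQ = C ΔT = 3.04×10^8 × 4.10 = 1.25×10^9 J/m².

1.25×10^9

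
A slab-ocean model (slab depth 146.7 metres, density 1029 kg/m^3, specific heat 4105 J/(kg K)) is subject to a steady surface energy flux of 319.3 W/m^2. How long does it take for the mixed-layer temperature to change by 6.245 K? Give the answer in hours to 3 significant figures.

Areal heat capacity C = ρ c_p D = 1029 × 4105 × 146.7 = 6.20×10^8 J m⁻² K⁻¹.
Time required: Δt = C ΔT / F = 6.20×10^8 × 6.245 / 319.3 = 1.21×10^7 s.
In hours: 1.21×10^7 s / (3600 s/hour) = 3370 hours.

3370 hours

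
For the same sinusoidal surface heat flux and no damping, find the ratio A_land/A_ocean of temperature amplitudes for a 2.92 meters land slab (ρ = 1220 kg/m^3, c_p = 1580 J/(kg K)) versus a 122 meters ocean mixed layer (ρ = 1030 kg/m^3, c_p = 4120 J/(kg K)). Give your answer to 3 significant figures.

92.0

C_ocean = 1030 × 4120 × 122 = 5.18×10^8 J/(m²·K).
C_land = 1220 × 1580 × 2.92 = 5.63×10^6 J/(m²·K).
Undamped amplitude ∝ 1/C, so A_land/A_ocean = C_ocean/C_land = 92.0.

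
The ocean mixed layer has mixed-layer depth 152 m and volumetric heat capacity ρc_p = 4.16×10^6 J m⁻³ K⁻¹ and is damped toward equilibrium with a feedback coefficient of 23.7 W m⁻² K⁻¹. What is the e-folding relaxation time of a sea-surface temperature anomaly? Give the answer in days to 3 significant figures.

309 days

Areal heat capacity C = ρc_p × D = 4.16×10^6 × 152 = 6.32×10^8 J m⁻² K⁻¹.
Relaxation time τ = C / λ = 6.32×10^8 / 23.7 = 2.67×10^7 s.
In days: 2.67×10^7 s / (86400 s/day) = 309 days.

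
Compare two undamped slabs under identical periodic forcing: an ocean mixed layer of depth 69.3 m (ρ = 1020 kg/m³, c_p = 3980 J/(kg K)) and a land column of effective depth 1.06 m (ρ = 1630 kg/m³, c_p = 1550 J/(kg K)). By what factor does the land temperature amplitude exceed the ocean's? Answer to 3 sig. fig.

C_ocean = 1020 × 3980 × 69.3 = 2.81×10^8 J/(m²·K).
C_land = 1630 × 1550 × 1.06 = 2.68×10^6 J/(m²·K).
Undamped amplitude ∝ 1/C, so A_land/A_ocean = C_ocean/C_land = 105.

105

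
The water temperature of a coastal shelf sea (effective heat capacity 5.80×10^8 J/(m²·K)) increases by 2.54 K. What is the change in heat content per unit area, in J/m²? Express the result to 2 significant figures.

1.5×10^9

Areal heat capacity C = 5.80×10^8 J/(m²·K) (given).
ΔQ = C ΔT = 5.80×10^8 × 2.54 = 1.47×10^9 J/m².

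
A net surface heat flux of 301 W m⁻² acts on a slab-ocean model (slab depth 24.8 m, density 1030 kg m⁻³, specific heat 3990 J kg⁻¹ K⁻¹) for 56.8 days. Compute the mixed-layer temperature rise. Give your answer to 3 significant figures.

14.5 K

Areal heat capacity C = ρ c_p D = 1030 × 3990 × 24.8 = 1.02×10^8 J/(m^2 K).
Net heat input Q = F Δt = 301 × (56.8 days × 86400 s/day) = 1.48×10^9 J/m².
ΔT = Q / C = 1.48×10^9 / 1.02×10^8 = 14.5 K.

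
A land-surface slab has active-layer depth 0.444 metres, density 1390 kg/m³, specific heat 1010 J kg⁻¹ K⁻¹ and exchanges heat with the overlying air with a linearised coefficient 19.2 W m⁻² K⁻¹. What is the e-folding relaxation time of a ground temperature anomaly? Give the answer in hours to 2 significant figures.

9.0 hours

Areal heat capacity C = ρ c_p D = 1390 × 1010 × 0.444 = 6.23×10^5 J m⁻² K⁻¹.
Relaxation time τ = C / λ = 6.23×10^5 / 19.2 = 32500 s.
In hours: 32500 s / (3600 s/hour) = 9.02 hours.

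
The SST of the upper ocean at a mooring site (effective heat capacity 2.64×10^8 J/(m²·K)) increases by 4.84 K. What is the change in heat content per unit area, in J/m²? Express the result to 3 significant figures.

Areal heat capacity C = 2.64×10^8 J/(m²·K) (given).
ΔQ = C ΔT = 2.64×10^8 × 4.84 = 1.28×10^9 J/m².

1.28×10^9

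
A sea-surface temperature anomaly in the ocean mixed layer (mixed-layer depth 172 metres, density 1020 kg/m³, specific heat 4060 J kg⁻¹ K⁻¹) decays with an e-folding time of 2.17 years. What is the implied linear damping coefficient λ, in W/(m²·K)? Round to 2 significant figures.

10

Areal heat capacity C = ρ c_p D = 1020 × 4060 × 172 = 7.12×10^8 J/(m^2 K).
τ = 2.17 years = 6.85×10^7 s.
λ = C / τ = 7.12×10^8 / 6.85×10^7 = 10.4 W/(m²·K).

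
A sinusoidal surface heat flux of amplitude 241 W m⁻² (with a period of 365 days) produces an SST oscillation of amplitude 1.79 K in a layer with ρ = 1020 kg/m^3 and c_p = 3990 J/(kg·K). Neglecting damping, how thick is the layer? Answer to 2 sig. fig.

170 m

ω = 2π / 3.15×10^7 s = 1.99×10^-7 s⁻¹.
Required C = F₀ / (A ω) = 241 / (1.79 × 1.99×10^-7) = 6.76×10^8 J/(m²·K).
D = C / (ρ c_p) = 6.76×10^8 / (1020 × 3990) = 166 m.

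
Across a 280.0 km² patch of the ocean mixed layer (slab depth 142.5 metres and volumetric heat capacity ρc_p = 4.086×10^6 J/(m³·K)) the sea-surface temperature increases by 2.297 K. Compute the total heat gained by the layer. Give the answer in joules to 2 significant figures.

3.7×10^17 J

Areal heat capacity C = ρc_p × D = 4.086×10^6 × 142.5 = 5.82×10^8 J/(m^2 K).
Heat per unit area: q = C ΔT = 5.82×10^8 × 2.297 = 1.34×10^9 J/m².
Total heat: Q = q × A = 1.34×10^9 × (280.0 × 10⁶ m²) = 3.74×10^17 J.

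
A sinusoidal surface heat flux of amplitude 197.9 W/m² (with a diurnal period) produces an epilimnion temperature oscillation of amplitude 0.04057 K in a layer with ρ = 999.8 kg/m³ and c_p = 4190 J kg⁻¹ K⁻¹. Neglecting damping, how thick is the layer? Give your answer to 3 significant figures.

16.0 m

ω = 2π / 86400 s = 7.27×10^-5 s⁻¹.
Required C = F₀ / (A ω) = 197.9 / (0.04057 × 7.27×10^-5) = 6.71×10^7 J/(m²·K).
D = C / (ρ c_p) = 6.71×10^7 / (999.8 × 4190) = 16.0 m.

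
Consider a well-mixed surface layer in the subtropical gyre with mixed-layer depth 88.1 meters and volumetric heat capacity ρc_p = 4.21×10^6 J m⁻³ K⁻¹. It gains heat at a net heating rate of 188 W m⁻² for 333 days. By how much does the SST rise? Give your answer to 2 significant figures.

Areal heat capacity C = ρc_p × D = 4.21×10^6 × 88.1 = 3.71×10^8 J/(m^2 K).
Net heat input Q = F Δt = 188 × (333 days × 86400 s/day) = 5.41×10^9 J/m².
ΔT = Q / C = 5.41×10^9 / 3.71×10^8 = 14.6 K.

15 K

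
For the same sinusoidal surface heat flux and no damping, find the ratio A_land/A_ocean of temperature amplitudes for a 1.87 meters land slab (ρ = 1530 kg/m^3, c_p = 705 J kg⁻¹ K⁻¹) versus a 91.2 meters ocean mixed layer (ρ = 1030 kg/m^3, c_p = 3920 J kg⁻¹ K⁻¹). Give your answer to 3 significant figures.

C_ocean = 1030 × 3920 × 91.2 = 3.68×10^8 J/(m²·K).
C_land = 1530 × 705 × 1.87 = 2.02×10^6 J/(m²·K).
Undamped amplitude ∝ 1/C, so A_land/A_ocean = C_ocean/C_land = 183.

183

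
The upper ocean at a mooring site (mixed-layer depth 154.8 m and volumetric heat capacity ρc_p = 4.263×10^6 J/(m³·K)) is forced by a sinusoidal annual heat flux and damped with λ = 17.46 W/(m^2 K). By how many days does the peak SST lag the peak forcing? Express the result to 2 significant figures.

Areal heat capacity C = ρc_p × D = 4.263×10^6 × 154.8 = 6.60×10^8 J/(m^2 K).
ω = 2π / 3.15×10^7 s = 1.99×10^-7 s⁻¹.
Phase lag φ = arctan(Cω/λ) = arctan(131/17.46) = 1.44 rad.
Time lag = φ / ω = 1.44 / 1.99×10^-7 = 7.22×10^6 s = 83.6 days.

84 days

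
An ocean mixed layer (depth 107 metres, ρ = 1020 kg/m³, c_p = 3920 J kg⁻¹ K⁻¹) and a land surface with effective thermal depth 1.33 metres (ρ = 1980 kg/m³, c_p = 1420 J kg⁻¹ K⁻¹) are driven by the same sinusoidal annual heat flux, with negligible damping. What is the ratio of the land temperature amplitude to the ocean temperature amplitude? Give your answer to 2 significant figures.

C_ocean = 1020 × 3920 × 107 = 4.28×10^8 J/(m²·K).
C_land = 1980 × 1420 × 1.33 = 3.74×10^6 J/(m²·K).
Undamped amplitude ∝ 1/C, so A_land/A_ocean = C_ocean/C_land = 114.

110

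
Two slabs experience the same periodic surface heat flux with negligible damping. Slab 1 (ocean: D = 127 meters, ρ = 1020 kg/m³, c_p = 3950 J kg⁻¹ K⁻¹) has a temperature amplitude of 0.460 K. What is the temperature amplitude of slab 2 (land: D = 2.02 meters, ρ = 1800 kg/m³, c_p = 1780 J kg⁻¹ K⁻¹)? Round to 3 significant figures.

C_ocean = 5.12×10^8 J/(m²·K); C_land = 6.47×10^6 J/(m²·K).
A ∝ 1/C ⇒ A_land = A_ocean × C_ocean/C_land = 0.460 × 79.1 = 36.4 K.

36.4 K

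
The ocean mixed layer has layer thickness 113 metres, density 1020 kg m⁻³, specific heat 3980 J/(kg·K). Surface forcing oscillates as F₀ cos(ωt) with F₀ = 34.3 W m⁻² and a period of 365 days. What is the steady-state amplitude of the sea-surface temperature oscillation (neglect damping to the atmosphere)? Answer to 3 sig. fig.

0.375 K

Areal heat capacity C = ρ c_p D = 1020 × 3980 × 113 = 4.59×10^8 J m⁻² K⁻¹.
Angular frequency ω = 2π / T = 2π / 3.15×10^7 s = 1.99×10^-7 s⁻¹.
Cω = 4.59×10^8 × 1.99×10^-7 = 91.4 W/(m²·K).
Amplitude A = F₀ / (Cω) = 34.3 / 91.4 = 0.375 K.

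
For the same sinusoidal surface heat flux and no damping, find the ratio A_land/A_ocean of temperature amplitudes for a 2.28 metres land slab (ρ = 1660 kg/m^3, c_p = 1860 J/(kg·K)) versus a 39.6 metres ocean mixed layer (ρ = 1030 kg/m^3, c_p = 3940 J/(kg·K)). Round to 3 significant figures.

C_ocean = 1030 × 3940 × 39.6 = 1.61×10^8 J/(m²·K).
C_land = 1660 × 1860 × 2.28 = 7.04×10^6 J/(m²·K).
Undamped amplitude ∝ 1/C, so A_land/A_ocean = C_ocean/C_land = 22.8.

22.8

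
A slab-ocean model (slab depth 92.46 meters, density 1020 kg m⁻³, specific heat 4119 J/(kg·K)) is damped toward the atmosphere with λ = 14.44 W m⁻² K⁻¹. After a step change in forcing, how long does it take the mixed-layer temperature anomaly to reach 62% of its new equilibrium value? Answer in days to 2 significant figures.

300 days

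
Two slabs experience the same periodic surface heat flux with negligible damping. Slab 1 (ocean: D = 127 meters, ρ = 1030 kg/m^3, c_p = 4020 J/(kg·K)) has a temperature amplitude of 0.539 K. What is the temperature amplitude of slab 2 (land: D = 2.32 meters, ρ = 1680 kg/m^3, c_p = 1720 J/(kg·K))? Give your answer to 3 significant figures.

42.3 K

C_ocean = 5.26×10^8 J/(m²·K); C_land = 6.70×10^6 J/(m²·K).
A ∝ 1/C ⇒ A_land = A_ocean × C_ocean/C_land = 0.539 × 78.4 = 42.3 K.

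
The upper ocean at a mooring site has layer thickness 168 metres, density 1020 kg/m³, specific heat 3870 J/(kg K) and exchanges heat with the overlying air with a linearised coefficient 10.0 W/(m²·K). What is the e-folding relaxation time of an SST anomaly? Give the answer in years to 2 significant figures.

2.1 years

Areal heat capacity C = ρ c_p D = 1020 × 3870 × 168 = 6.63×10^8 J/(m^2 K).
Relaxation time τ = C / λ = 6.63×10^8 / 10.0 = 6.63×10^7 s.
In years: 6.63×10^7 s / (3.156×10^7 s/year) = 2.10 years.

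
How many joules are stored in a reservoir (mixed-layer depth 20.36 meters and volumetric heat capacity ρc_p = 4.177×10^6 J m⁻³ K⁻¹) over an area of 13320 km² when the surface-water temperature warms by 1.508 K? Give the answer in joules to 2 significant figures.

1.7×10^18 J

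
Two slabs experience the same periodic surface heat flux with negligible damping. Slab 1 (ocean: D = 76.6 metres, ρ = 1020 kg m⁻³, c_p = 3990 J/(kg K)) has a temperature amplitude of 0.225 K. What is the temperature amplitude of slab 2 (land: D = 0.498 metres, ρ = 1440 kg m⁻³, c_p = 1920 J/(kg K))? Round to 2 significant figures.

51 K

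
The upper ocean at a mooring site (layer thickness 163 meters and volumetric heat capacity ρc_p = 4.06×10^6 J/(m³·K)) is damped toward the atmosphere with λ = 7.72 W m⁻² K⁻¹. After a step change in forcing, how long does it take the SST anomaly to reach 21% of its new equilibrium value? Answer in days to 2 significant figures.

230 days

Areal heat capacity C = ρc_p × D = 4.06×10^6 × 163 = 6.62×10^8 J m⁻² K⁻¹.
τ = C / λ = 6.62×10^8 / 7.72 = 8.57×10^7 s.
Fraction reached: 1 − e^(−t/τ) = 0.21 ⇒ t = −τ ln(1 − 0.21) = τ × 0.236.
t = 2.02×10^7 s = 234 days.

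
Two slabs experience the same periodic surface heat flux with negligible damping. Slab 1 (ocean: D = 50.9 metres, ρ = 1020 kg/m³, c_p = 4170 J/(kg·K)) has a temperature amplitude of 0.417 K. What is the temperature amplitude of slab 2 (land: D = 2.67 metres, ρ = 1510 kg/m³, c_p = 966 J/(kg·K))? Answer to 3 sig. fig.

C_ocean = 2.16×10^8 J/(m²·K); C_land = 3.89×10^6 J/(m²·K).
A ∝ 1/C ⇒ A_land = A_ocean × C_ocean/C_land = 0.417 × 55.6 = 23.2 K.

23.2 K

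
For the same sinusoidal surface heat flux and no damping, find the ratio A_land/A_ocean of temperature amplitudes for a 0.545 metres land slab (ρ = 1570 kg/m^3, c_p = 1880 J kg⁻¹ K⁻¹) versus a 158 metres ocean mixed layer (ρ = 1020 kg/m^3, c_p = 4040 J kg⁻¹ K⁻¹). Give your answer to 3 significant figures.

C_ocean = 1020 × 4040 × 158 = 6.51×10^8 J/(m²·K).
C_land = 1570 × 1880 × 0.545 = 1.61×10^6 J/(m²·K).
Undamped amplitude ∝ 1/C, so A_land/A_ocean = C_ocean/C_land = 405.

405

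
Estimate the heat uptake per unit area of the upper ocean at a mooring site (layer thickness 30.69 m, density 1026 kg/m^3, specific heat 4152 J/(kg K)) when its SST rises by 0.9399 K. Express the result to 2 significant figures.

1.2×10^8

Areal heat capacity C = ρ c_p D = 1026 × 4152 × 30.69 = 1.31×10^8 J m⁻² K⁻¹.
ΔQ = C ΔT = 1.31×10^8 × 0.9399 = 1.23×10^8 J/m².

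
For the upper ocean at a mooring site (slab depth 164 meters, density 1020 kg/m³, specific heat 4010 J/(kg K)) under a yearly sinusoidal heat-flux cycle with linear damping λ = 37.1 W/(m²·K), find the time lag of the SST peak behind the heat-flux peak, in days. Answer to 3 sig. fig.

Areal heat capacity C = ρ c_p D = 1020 × 4010 × 164 = 6.71×10^8 J m⁻² K⁻¹.
ω = 2π / 3.15×10^7 s = 1.99×10^-7 s⁻¹.
Phase lag φ = arctan(Cω/λ) = arctan(134/37.1) = 1.30 rad.
Time lag = φ / ω = 1.30 / 1.99×10^-7 = 6.52×10^6 s = 75.5 days.

75.5 days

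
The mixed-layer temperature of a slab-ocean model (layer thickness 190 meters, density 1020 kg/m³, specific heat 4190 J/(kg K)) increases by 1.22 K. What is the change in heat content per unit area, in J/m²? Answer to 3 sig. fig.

9.91×10^8

Areal heat capacity C = ρ c_p D = 1020 × 4190 × 190 = 8.12×10^8 J/(m^2 K).
ΔQ = C ΔT = 8.12×10^8 × 1.22 = 9.91×10^8 J/m².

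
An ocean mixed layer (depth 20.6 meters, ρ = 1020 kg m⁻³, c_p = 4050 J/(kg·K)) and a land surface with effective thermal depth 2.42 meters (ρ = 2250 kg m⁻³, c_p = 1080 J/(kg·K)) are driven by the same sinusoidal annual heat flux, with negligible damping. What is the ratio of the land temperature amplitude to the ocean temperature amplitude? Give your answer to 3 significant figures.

C_ocean = 1020 × 4050 × 20.6 = 8.51×10^7 J/(m²·K).
C_land = 2250 × 1080 × 2.42 = 5.88×10^6 J/(m²·K).
Undamped amplitude ∝ 1/C, so A_land/A_ocean = C_ocean/C_land = 14.5.

14.5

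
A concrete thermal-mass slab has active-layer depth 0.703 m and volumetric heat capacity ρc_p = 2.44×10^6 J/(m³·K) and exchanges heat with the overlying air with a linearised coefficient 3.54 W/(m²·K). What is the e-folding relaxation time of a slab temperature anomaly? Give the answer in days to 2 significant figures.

5.6 days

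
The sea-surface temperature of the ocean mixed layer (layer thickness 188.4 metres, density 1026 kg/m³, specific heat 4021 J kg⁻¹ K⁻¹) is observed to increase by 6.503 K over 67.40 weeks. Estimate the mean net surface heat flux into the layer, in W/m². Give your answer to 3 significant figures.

124

Areal heat capacity C = ρ c_p D = 1026 × 4021 × 188.4 = 7.77×10^8 J/(m^2 K).
Required heat per unit area: Q = C ΔT = 7.77×10^8 × 6.503 = 5.05×10^9 J/m².
Flux F = Q / Δt = 5.05×10^9 / 4.08×10^7 s = 124 W/m².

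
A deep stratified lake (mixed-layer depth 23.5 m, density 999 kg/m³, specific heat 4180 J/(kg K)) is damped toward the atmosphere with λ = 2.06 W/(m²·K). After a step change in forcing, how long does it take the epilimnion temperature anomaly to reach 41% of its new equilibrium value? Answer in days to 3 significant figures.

Areal heat capacity C = ρ c_p D = 999 × 4180 × 23.5 = 9.81×10^7 J/(m^2 K).
τ = C / λ = 9.81×10^7 / 2.06 = 4.76×10^7 s.
Fraction reached: 1 − e^(−t/τ) = 0.41 ⇒ t = −τ ln(1 − 0.41) = τ × 0.528.
t = 2.51×10^7 s = 291 days.

291 days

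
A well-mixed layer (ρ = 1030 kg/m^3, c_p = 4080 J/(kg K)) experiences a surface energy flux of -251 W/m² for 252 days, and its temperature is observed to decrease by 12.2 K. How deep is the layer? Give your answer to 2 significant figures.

Heat input Q = F Δt = -251 × 2.18×10^7 s = -5.46×10^9 J/m².
Required areal heat capacity C = Q / ΔT = 4.48×10^8 J/(m²·K).
Depth D = C / (ρ c_p) = 4.48×10^8 / (1030 × 4080) = 107 m.

110 m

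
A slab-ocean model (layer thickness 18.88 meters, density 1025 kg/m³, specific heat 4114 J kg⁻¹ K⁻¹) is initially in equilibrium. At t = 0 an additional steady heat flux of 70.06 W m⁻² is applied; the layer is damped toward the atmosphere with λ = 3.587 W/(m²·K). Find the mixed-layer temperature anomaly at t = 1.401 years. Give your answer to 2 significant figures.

17 K

Areal heat capacity C = ρ c_p D = 1025 × 4114 × 18.88 = 7.96×10^7 J m⁻² K⁻¹.
τ = C / λ = 7.96×10^7 / 3.587 = 2.22×10^7 s.
Equilibrium anomaly ΔT_eq = F / λ = 70.06 / 3.587 = 19.5 K.
t = 1.401 years = 4.42×10^7 s, so t/τ = 1.99.
ΔT(t) = ΔT_eq (1 − e^(−t/τ)) = 19.5 × (1 − e^−1.99) = 16.9 K.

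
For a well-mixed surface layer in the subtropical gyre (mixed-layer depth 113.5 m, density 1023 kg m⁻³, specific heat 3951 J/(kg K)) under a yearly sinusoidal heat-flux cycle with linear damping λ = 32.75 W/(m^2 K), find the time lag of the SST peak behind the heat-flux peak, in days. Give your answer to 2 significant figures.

Areal heat capacity C = ρ c_p D = 1023 × 3951 × 113.5 = 4.59×10^8 J m⁻² K⁻¹.
ω = 2π / 3.15×10^7 s = 1.99×10^-7 s⁻¹.
Phase lag φ = arctan(Cω/λ) = arctan(91.4/32.75) = 1.23 rad.
Time lag = φ / ω = 1.23 / 1.99×10^-7 = 6.16×10^6 s = 71.3 days.

71 days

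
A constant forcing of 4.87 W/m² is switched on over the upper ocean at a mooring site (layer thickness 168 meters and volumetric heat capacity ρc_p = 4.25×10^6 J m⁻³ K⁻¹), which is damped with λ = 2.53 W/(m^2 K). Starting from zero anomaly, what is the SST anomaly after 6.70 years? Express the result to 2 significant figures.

1.0 K

Areal heat capacity C = ρc_p × D = 4.25×10^6 × 168 = 7.14×10^8 J/(m^2 K).
τ = C / λ = 7.14×10^8 / 2.53 = 2.82×10^8 s.
Equilibrium anomaly ΔT_eq = F / λ = 4.87 / 2.53 = 1.92 K.
t = 6.70 years = 2.11×10^8 s, so t/τ = 0.749.
ΔT(t) = ΔT_eq (1 − e^(−t/τ)) = 1.92 × (1 − e^−0.749) = 1.01 K.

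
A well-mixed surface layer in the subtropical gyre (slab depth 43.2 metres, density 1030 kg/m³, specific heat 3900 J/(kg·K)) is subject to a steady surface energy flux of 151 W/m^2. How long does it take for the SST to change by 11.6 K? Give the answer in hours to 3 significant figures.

3700 hours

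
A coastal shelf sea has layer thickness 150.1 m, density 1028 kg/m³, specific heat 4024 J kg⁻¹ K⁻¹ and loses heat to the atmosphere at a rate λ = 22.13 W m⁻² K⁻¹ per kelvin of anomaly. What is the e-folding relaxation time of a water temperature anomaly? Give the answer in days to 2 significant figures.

Areal heat capacity C = ρ c_p D = 1028 × 4024 × 150.1 = 6.21×10^8 J/(m^2 K).
Relaxation time τ = C / λ = 6.21×10^8 / 22.13 = 2.81×10^7 s.
In days: 2.81×10^7 s / (86400 s/day) = 325 days.

320 days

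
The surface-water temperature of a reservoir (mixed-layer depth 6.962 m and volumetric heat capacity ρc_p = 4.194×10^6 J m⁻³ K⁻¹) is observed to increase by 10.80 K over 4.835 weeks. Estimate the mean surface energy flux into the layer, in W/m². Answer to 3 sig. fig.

Areal heat capacity C = ρc_p × D = 4.194×10^6 × 6.962 = 2.92×10^7 J/(m^2 K).
Required heat per unit area: Q = C ΔT = 2.92×10^7 × 10.80 = 3.15×10^8 J/m².
Flux F = Q / Δt = 3.15×10^8 / 2.92×10^6 s = 108 W/m².

108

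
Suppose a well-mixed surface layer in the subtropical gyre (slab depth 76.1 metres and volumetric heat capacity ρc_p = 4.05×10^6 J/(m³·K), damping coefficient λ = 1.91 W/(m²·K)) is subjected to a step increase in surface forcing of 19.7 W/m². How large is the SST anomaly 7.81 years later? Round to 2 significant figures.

8.1 K

Areal heat capacity C = ρc_p × D = 4.05×10^6 × 76.1 = 3.08×10^8 J/(m^2 K).
τ = C / λ = 3.08×10^8 / 1.91 = 1.61×10^8 s.
Equilibrium anomaly ΔT_eq = F / λ = 19.7 / 1.91 = 10.3 K.
t = 7.81 years = 2.46×10^8 s, so t/τ = 1.53.
ΔT(t) = ΔT_eq (1 − e^(−t/τ)) = 10.3 × (1 − e^−1.53) = 8.07 K.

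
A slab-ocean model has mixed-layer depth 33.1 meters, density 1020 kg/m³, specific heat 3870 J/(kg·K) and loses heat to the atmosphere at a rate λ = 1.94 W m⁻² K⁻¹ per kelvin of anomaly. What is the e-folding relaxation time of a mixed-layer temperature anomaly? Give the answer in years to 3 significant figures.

2.13 years

Areal heat capacity C = ρ c_p D = 1020 × 3870 × 33.1 = 1.31×10^8 J/(m^2 K).
Relaxation time τ = C / λ = 1.31×10^8 / 1.94 = 6.73×10^7 s.
In years: 6.73×10^7 s / (3.156×10^7 s/year) = 2.13 years.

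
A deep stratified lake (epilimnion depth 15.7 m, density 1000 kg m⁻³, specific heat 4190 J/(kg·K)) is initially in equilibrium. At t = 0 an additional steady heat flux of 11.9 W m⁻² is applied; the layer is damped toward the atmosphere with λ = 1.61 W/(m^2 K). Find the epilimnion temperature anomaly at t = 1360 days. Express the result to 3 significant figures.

Areal heat capacity C = ρ c_p D = 1000 × 4190 × 15.7 = 6.58×10^7 J m⁻² K⁻¹.
τ = C / λ = 6.58×10^7 / 1.61 = 4.09×10^7 s.
Equilibrium anomaly ΔT_eq = F / λ = 11.9 / 1.61 = 7.39 K.
t = 1360 days = 1.18×10^8 s, so t/τ = 2.88.
ΔT(t) = ΔT_eq (1 − e^(−t/τ)) = 7.39 × (1 − e^−2.88) = 6.97 K.

6.97 K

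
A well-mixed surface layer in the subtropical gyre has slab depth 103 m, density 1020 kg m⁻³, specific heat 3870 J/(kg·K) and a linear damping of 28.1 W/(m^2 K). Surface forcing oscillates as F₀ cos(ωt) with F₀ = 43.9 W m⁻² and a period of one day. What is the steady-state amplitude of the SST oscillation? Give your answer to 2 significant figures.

Areal heat capacity C = ρ c_p D = 1020 × 3870 × 103 = 4.07×10^8 J m⁻² K⁻¹.
Angular frequency ω = 2π / T = 2π / 86400 s = 7.27×10^-5 s⁻¹.
√((Cω)² + λ²) = √((29600)² + 28.1²) = 29600 W/(m²·K).
Amplitude A = F₀ / √((Cω)²+λ²) = 43.9 / 29600 = 0.00148 K.

0.0015 K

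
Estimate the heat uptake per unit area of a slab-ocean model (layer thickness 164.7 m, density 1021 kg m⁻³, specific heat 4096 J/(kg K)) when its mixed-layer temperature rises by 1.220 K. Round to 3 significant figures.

Areal heat capacity C = ρ c_p D = 1021 × 4096 × 164.7 = 6.89×10^8 J m⁻² K⁻¹.
ΔQ = C ΔT = 6.89×10^8 × 1.220 = 8.40×10^8 J/m².

8.40×10^8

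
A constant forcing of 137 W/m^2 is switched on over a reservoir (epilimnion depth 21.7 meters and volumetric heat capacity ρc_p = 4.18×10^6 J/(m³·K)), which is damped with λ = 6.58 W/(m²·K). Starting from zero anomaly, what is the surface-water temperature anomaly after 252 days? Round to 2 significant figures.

17 K

Areal heat capacity C = ρc_p × D = 4.18×10^6 × 21.7 = 9.07×10^7 J m⁻² K⁻¹.
τ = C / λ = 9.07×10^7 / 6.58 = 1.38×10^7 s.
Equilibrium anomaly ΔT_eq = F / λ = 137 / 6.58 = 20.8 K.
t = 252 days = 2.18×10^7 s, so t/τ = 1.58.
ΔT(t) = ΔT_eq (1 − e^(−t/τ)) = 20.8 × (1 − e^−1.58) = 16.5 K.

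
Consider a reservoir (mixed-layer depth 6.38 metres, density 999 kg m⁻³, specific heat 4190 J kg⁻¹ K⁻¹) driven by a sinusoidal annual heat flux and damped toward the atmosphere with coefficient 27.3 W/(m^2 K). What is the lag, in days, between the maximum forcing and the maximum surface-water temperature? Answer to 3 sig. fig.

11.2 days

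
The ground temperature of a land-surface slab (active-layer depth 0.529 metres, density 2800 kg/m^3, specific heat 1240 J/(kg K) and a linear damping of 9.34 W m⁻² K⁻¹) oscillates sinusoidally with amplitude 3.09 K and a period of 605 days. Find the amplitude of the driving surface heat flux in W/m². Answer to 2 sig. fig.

Areal heat capacity C = ρ c_p D = 2800 × 1240 × 0.529 = 1.84×10^6 J/(m^2 K).
ω = 2π / 5.23×10^7 s = 1.20×10^-7 s⁻¹.
√((Cω)² + λ²) = √((0.221)² + 9.34²) = 9.34 W/(m²·K).
F₀ = A × √((Cω)²+λ²) = 3.09 × 9.34 = 28.9 W/m².

29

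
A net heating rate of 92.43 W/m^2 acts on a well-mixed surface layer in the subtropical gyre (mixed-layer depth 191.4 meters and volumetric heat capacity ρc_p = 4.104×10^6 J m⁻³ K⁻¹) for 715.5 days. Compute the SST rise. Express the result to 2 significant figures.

Areal heat capacity C = ρc_p × D = 4.104×10^6 × 191.4 = 7.86×10^8 J m⁻² K⁻¹.
Net heat input Q = F Δt = 92.43 × (715.5 days × 86400 s/day) = 5.71×10^9 J/m².
ΔT = Q / C = 5.71×10^9 / 7.86×10^8 = 7.27 K.

7.3 K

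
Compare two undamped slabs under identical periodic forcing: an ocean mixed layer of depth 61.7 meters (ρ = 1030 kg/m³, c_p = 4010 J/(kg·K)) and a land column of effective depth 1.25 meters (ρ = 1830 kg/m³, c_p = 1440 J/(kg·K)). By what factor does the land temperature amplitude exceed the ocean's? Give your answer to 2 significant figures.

77

C_ocean = 1030 × 4010 × 61.7 = 2.55×10^8 J/(m²·K).
C_land = 1830 × 1440 × 1.25 = 3.29×10^6 J/(m²·K).
Undamped amplitude ∝ 1/C, so A_land/A_ocean = C_ocean/C_land = 77.4.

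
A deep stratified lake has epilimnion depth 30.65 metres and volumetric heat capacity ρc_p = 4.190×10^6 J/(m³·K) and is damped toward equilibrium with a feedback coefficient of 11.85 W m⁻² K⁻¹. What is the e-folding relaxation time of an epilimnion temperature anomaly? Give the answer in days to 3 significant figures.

Areal heat capacity C = ρc_p × D = 4.190×10^6 × 30.65 = 1.28×10^8 J/(m²·K).
Relaxation time τ = C / λ = 1.28×10^8 / 11.85 = 1.08×10^7 s.
In days: 1.08×10^7 s / (86400 s/day) = 125 days.

125 days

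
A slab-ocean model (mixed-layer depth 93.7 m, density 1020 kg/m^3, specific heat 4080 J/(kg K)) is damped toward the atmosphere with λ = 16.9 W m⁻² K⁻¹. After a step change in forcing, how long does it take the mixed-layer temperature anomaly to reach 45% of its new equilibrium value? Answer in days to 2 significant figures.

Areal heat capacity C = ρ c_p D = 1020 × 4080 × 93.7 = 3.90×10^8 J/(m^2 K).
τ = C / λ = 3.90×10^8 / 16.9 = 2.31×10^7 s.
Fraction reached: 1 − e^(−t/τ) = 0.45 ⇒ t = −τ ln(1 − 0.45) = τ × 0.598.
t = 1.38×10^7 s = 160 days.

160 days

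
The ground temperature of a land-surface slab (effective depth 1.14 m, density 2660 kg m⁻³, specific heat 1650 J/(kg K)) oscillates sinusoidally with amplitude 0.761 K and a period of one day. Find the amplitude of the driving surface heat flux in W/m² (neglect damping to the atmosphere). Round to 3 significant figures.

277

Areal heat capacity C = ρ c_p D = 2660 × 1650 × 1.14 = 5.00×10^6 J/(m^2 K).
ω = 2π / 86400 s = 7.27×10^-5 s⁻¹.
Cω = 5.00×10^6 × 7.27×10^-5 = 364 W/(m²·K).
F₀ = A × Cω = 0.761 × 364 = 277 W/m².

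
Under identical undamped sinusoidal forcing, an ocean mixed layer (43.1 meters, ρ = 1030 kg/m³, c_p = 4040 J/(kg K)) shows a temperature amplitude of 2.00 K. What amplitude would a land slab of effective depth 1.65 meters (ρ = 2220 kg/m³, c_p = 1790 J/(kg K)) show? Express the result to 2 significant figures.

55 K

C_ocean = 1.79×10^8 J/(m²·K); C_land = 6.56×10^6 J/(m²·K).
A ∝ 1/C ⇒ A_land = A_ocean × C_ocean/C_land = 2.00 × 27.4 = 54.7 K.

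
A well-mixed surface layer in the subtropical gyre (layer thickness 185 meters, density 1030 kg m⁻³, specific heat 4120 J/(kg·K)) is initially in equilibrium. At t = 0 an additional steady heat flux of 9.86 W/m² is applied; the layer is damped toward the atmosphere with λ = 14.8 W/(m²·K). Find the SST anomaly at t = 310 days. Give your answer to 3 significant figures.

Areal heat capacity C = ρ c_p D = 1030 × 4120 × 185 = 7.85×10^8 J m⁻² K⁻¹.
τ = C / λ = 7.85×10^8 / 14.8 = 5.30×10^7 s.
Equilibrium anomaly ΔT_eq = F / λ = 9.86 / 14.8 = 0.666 K.
t = 310 days = 2.68×10^7 s, so t/τ = 0.505.
ΔT(t) = ΔT_eq (1 − e^(−t/τ)) = 0.666 × (1 − e^−0.505) = 0.264 K.

0.264 K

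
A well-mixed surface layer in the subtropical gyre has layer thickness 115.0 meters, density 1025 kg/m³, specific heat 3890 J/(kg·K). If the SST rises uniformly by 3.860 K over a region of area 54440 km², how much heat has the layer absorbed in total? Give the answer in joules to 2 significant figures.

9.6×10^19 J

Areal heat capacity C = ρ c_p D = 1025 × 3890 × 115.0 = 4.59×10^8 J/(m^2 K).
Heat per unit area: q = C ΔT = 4.59×10^8 × 3.860 = 1.77×10^9 J/m².
Total heat: Q = q × A = 1.77×10^9 × (54440 × 10⁶ m²) = 9.64×10^19 J.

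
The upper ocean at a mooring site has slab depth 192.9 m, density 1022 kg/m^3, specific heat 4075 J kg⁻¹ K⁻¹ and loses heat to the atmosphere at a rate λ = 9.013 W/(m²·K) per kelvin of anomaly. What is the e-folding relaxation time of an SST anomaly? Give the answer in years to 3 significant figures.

2.82 years

Areal heat capacity C = ρ c_p D = 1022 × 4075 × 192.9 = 8.03×10^8 J m⁻² K⁻¹.
Relaxation time τ = C / λ = 8.03×10^8 / 9.013 = 8.91×10^7 s.
In years: 8.91×10^7 s / (3.156×10^7 s/year) = 2.82 years.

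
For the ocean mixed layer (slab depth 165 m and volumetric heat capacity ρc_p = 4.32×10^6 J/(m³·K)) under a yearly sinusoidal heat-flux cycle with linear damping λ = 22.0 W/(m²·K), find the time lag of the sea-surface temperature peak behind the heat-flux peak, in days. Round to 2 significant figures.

82 days

Areal heat capacity C = ρc_p × D = 4.32×10^6 × 165 = 7.13×10^8 J/(m²·K).
ω = 2π / 3.15×10^7 s = 1.99×10^-7 s⁻¹.
Phase lag φ = arctan(Cω/λ) = arctan(142/22.0) = 1.42 rad.
Time lag = φ / ω = 1.42 / 1.99×10^-7 = 7.11×10^6 s = 82.3 days.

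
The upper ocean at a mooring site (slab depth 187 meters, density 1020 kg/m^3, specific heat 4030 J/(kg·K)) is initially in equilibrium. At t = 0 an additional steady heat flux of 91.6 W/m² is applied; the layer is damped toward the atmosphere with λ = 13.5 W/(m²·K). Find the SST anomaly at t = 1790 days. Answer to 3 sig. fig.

Areal heat capacity C = ρ c_p D = 1020 × 4030 × 187 = 7.69×10^8 J/(m²·K).
τ = C / λ = 7.69×10^8 / 13.5 = 5.69×10^7 s.
Equilibrium anomaly ΔT_eq = F / λ = 91.6 / 13.5 = 6.79 K.
t = 1790 days = 1.55×10^8 s, so t/τ = 2.72.
ΔT(t) = ΔT_eq (1 − e^(−t/τ)) = 6.79 × (1 − e^−2.72) = 6.34 K.

6.34 K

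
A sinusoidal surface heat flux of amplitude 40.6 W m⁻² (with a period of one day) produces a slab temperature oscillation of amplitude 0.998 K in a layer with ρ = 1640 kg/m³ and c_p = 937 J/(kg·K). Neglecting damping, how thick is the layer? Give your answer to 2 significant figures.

ω = 2π / 86400 s = 7.27×10^-5 s⁻¹.
Required C = F₀ / (A ω) = 40.6 / (0.998 × 7.27×10^-5) = 5.59×10^5 J/(m²·K).
D = C / (ρ c_p) = 5.59×10^5 / (1640 × 937) = 0.364 m.

0.36 m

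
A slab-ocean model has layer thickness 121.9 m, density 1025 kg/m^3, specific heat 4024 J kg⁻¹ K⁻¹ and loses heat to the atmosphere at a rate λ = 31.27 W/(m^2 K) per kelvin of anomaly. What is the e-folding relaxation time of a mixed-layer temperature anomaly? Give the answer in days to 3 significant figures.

186 days

Areal heat capacity C = ρ c_p D = 1025 × 4024 × 121.9 = 5.03×10^8 J/(m^2 K).
Relaxation time τ = C / λ = 5.03×10^8 / 31.27 = 1.61×10^7 s.
In days: 1.61×10^7 s / (86400 s/day) = 186 days.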